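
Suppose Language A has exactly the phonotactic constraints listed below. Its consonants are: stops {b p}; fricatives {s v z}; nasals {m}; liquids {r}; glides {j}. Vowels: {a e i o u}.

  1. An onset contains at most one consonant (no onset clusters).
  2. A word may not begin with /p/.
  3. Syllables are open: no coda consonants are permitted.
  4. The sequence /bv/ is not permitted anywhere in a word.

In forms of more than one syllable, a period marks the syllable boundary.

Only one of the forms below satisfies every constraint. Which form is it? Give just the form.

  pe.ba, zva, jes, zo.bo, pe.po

zo.bo

pe.ba — violates constraint 2: word begins with /p/ → phonotactically illegal
zva — violates constraint 1: syllable 1 onset /zv/ has 2 consonants (> 1) → phonotactically illegal
jes — violates constraint 3: syllable 1 coda /s/ has 1 consonant (> 0) → phonotactically illegal
zo.bo — σ1 onset /z/, coda /∅/ ok; σ2 onset /b/, coda /∅/ ok → phonotactically legal
pe.po — violates constraint 2: word begins with /p/ → phonotactically illegal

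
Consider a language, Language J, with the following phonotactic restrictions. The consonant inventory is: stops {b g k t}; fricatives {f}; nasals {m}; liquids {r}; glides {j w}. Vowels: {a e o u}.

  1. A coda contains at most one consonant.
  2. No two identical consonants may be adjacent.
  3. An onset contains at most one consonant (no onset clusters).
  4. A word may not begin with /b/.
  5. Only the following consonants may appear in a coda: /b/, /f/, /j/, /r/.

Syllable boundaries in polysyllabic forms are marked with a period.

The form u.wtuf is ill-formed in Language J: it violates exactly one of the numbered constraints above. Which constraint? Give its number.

u.wtuf: syllable 2 onset /wt/ has 2 consonants (> 1).
This is a violation of constraint 3: "An onset contains at most one consonant (no onset clusters)."
The remaining constraints (1, 2, 4, 5) are satisfied.

3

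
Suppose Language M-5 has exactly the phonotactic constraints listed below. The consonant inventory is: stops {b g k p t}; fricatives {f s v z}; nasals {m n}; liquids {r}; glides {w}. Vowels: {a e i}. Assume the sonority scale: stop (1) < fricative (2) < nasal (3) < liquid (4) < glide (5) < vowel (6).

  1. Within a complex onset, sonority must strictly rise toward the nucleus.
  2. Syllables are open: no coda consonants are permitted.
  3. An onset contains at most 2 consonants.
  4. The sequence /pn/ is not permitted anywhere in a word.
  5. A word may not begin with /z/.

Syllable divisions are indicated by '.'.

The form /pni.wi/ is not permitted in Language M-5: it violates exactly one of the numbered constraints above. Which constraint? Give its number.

/pni.wi/: contains banned sequence /pn/.
This is a violation of constraint 4: "The sequence /pn/ is not permitted anywhere in a word."
The remaining constraints (1, 2, 3, 5) are satisfied.

4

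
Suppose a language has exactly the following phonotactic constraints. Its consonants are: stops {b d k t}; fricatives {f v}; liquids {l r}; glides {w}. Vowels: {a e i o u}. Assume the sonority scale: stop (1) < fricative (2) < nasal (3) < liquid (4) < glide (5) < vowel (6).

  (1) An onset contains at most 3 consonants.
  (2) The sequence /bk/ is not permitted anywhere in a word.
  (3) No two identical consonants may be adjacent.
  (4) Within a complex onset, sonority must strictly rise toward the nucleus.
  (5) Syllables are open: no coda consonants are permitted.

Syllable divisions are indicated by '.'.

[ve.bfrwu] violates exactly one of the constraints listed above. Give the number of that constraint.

1

[ve.bfrwu]: syllable 2 onset /bfrw/ has 4 consonants (> 3).
This is a violation of constraint 1: "An onset contains at most 3 consonants."
The remaining constraints (2, 3, 4, 5) are satisfied.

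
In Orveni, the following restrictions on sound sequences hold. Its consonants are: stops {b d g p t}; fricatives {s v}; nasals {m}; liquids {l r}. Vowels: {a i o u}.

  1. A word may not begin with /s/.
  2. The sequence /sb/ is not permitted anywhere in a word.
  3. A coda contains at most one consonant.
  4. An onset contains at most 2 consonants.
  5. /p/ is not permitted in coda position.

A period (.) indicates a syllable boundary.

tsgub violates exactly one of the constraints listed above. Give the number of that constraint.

tsgub: syllable 1 onset /tsg/ has 3 consonants (> 2).
This is a violation of constraint 4: "An onset contains at most 2 consonants."
The remaining constraints (1, 2, 3, 5) are satisfied.

4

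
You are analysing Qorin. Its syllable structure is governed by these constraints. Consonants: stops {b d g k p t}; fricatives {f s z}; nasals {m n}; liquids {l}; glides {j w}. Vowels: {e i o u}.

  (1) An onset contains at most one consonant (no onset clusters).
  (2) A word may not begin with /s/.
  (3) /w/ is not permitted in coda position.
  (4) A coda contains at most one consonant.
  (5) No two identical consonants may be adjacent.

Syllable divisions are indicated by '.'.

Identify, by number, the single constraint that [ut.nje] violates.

1

[ut.nje]: syllable 2 onset /nj/ has 2 consonants (> 1).
This is a violation of constraint 1: "An onset contains at most one consonant (no onset clusters)."
The remaining constraints (2, 3, 4, 5) are satisfied.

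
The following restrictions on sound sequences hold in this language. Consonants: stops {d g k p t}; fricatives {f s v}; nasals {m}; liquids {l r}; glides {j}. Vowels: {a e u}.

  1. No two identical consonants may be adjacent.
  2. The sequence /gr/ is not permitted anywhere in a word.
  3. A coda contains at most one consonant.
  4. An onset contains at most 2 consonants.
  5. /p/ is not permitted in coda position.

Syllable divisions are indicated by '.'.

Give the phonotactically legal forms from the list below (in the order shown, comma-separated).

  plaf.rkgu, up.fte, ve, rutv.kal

plaf.rkgu — violates constraint 4: syllable 2 onset /rkg/ has 3 consonants (> 2) → phonotactically illegal
up.fte — violates constraint 5: syllable 1 coda contains /p/ → phonotactically illegal
ve — σ1 onset /v/, coda /∅/ ok → phonotactically legal
rutv.kal — violates constraint 3: syllable 1 coda /tv/ has 2 consonants (> 1) → phonotactically illegal

ve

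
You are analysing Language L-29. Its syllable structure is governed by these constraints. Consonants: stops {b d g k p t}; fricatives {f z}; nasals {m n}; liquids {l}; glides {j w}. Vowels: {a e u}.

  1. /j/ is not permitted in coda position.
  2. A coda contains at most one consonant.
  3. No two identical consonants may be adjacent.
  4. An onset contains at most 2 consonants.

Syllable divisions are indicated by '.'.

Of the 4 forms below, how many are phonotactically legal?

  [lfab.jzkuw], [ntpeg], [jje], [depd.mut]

[lfab.jzkuw] — violates constraint 4: syllable 2 onset /jzk/ has 3 consonants (> 2) → phonotactically illegal
[ntpeg] — violates constraint 4: syllable 1 onset /ntp/ has 3 consonants (> 2) → phonotactically illegal
[jje] — violates constraint 3: adjacent identical consonants /jj/ → phonotactically illegal
[depd.mut] — violates constraint 2: syllable 1 coda /pd/ has 2 consonants (> 1) → phonotactically illegal
No form is phonotactically legal → 0.

0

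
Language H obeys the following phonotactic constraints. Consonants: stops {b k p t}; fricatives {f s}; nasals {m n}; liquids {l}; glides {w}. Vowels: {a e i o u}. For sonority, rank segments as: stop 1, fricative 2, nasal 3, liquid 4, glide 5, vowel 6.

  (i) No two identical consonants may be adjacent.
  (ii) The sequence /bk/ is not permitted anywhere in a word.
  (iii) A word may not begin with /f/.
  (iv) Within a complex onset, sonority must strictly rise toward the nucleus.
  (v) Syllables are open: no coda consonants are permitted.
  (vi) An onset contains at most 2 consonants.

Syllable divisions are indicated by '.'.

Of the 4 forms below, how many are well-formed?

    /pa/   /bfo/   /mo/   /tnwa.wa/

3

/pa/ — σ1 onset /p/, coda /∅/ ok → well-formed
/bfo/ — σ1 onset /bf/ (1→2 rises), coda /∅/ ok → well-formed
/mo/ — σ1 onset /m/, coda /∅/ ok → well-formed
/tnwa.wa/ — violates constraint (vi): syllable 1 onset /tnw/ has 3 consonants (> 2) → ill-formed
Well-formed: /pa/, /bfo/, /mo/ → 3.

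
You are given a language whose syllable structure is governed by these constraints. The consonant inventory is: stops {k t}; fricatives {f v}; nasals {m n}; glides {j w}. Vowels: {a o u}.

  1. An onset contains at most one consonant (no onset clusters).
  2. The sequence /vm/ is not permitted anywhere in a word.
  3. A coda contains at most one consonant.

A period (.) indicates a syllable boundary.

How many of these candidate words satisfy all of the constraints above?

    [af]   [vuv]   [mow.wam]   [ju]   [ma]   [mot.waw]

[af] — σ1 onset /∅/, coda /f/ ok → licit
[vuv] — σ1 onset /v/, coda /v/ ok → licit
[mow.wam] — σ1 onset /m/, coda /w/ ok; σ2 onset /w/, coda /m/ ok → licit
[ju] — σ1 onset /j/, coda /∅/ ok → licit
[ma] — σ1 onset /m/, coda /∅/ ok → licit
[mot.waw] — σ1 onset /m/, coda /t/ ok; σ2 onset /w/, coda /w/ ok → licit
Licit: [af], [vuv], [mow.wam], [ju], [ma], [mot.waw] → 6.

6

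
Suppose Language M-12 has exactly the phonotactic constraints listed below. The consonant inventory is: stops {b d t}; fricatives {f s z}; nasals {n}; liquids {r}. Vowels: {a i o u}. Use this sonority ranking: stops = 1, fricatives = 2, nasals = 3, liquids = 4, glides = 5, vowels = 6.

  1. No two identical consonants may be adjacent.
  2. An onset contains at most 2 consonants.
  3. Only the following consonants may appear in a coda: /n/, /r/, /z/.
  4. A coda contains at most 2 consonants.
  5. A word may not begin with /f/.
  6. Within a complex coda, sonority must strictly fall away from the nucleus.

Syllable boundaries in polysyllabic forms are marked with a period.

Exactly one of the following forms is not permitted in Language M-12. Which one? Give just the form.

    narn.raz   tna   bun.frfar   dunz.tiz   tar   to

narn.raz — σ1 onset /n/, coda /rn/ (4→3 falls) ok; σ2 onset /r/, coda /z/ ok → permitted
tna — σ1 onset /tn/ (2C), coda /∅/ ok → permitted
bun.frfar — violates constraint 2: syllable 2 onset /frf/ has 3 consonants (> 2) → not permitted
dunz.tiz — σ1 onset /d/, coda /nz/ (3→2 falls) ok; σ2 onset /t/, coda /z/ ok → permitted
tar — σ1 onset /t/, coda /r/ ok → permitted
to — σ1 onset /t/, coda /∅/ ok → permitted

bun.frfar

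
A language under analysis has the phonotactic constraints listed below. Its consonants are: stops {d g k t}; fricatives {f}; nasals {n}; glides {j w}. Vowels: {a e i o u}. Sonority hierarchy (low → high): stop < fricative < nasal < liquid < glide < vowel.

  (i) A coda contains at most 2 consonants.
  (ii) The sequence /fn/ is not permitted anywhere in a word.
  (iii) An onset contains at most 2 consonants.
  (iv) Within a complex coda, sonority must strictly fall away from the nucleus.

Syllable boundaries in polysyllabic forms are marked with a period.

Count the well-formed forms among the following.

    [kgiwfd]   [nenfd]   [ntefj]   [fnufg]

0

[kgiwfd] — violates constraint (i): syllable 1 coda /wfd/ has 3 consonants (> 2) → ill-formed
[nenfd] — violates constraint (i): syllable 1 coda /nfd/ has 3 consonants (> 2) → ill-formed
[ntefj] — violates constraint (iv): syllable 1 coda /fj/: /f/ (fricative, 2) → /j/ (glide, 5) does not fall → ill-formed
[fnufg] — violates constraint (ii): contains banned sequence /fn/ → ill-formed
No form is well-formed → 0.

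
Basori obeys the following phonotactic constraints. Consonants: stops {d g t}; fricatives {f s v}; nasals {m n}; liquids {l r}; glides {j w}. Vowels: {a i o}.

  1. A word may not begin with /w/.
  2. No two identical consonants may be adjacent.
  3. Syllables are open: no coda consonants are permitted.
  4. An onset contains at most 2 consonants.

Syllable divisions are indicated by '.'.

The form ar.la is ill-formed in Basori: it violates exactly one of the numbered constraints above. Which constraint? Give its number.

ar.la: syllable 1 coda /r/ has 1 consonant (> 0).
This is a violation of constraint 3: "Syllables are open: no coda consonants are permitted."
The remaining constraints (1, 2, 4) are satisfied.

3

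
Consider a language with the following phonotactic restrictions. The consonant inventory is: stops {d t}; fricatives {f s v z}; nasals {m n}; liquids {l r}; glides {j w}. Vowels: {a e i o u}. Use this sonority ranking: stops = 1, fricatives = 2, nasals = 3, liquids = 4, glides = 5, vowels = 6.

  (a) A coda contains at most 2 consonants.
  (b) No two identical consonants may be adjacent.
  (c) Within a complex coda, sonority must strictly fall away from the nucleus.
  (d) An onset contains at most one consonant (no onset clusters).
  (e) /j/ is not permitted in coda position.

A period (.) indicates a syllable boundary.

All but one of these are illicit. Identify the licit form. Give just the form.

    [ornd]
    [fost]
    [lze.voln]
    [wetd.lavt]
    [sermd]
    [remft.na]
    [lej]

[ornd] — violates constraint (a): syllable 1 coda /rnd/ has 3 consonants (> 2) → illicit
[fost] — σ1 onset /f/, coda /st/ (2→1 falls) ok → licit
[lze.voln] — violates constraint (d): syllable 1 onset /lz/ has 2 consonants (> 1) → illicit
[wetd.lavt] — violates constraint (c): syllable 1 coda /td/: /t/ (stop, 1) → /d/ (stop, 1) does not fall → illicit
[sermd] — violates constraint (a): syllable 1 coda /rmd/ has 3 consonants (> 2) → illicit
[remft.na] — violates constraint (a): syllable 1 coda /mft/ has 3 consonants (> 2) → illicit
[lej] — violates constraint (e): syllable 1 coda contains /j/ → illicit

[fost]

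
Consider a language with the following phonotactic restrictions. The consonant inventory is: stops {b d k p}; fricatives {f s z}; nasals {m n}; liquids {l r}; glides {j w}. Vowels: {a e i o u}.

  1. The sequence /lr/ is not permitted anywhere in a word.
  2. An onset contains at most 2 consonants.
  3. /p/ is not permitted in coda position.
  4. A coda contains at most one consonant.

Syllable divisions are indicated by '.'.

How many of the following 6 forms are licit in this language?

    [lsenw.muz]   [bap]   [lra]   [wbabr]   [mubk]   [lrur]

[lsenw.muz] — violates constraint 4: syllable 1 coda /nw/ has 2 consonants (> 1) → illicit
[bap] — violates constraint 3: syllable 1 coda contains /p/ → illicit
[lra] — violates constraint 1: contains banned sequence /lr/ → illicit
[wbabr] — violates constraint 4: syllable 1 coda /br/ has 2 consonants (> 1) → illicit
[mubk] — violates constraint 4: syllable 1 coda /bk/ has 2 consonants (> 1) → illicit
[lrur] — violates constraint 1: contains banned sequence /lr/ → illicit
No form is licit → 0.

0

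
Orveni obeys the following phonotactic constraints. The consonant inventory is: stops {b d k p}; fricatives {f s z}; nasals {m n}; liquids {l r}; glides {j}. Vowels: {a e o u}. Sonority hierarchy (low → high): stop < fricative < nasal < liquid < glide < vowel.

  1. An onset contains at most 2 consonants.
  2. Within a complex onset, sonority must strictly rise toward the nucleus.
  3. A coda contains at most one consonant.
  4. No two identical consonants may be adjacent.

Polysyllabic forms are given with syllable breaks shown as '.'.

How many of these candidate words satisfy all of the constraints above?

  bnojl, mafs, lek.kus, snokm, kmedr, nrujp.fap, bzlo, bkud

bnojl — violates constraint 3: syllable 1 coda /jl/ has 2 consonants (> 1) → not permitted
mafs — violates constraint 3: syllable 1 coda /fs/ has 2 consonants (> 1) → not permitted
lek.kus — violates constraint 4: adjacent identical consonants /kk/ → not permitted
snokm — violates constraint 3: syllable 1 coda /km/ has 2 consonants (> 1) → not permitted
kmedr — violates constraint 3: syllable 1 coda /dr/ has 2 consonants (> 1) → not permitted
nrujp.fap — violates constraint 3: syllable 1 coda /jp/ has 2 consonants (> 1) → not permitted
bzlo — violates constraint 1: syllable 1 onset /bzl/ has 3 consonants (> 2) → not permitted
bkud — violates constraint 2: syllable 1 onset /bk/: /b/ (stop, 1) → /k/ (stop, 1) does not rise → not permitted
No form is permitted → 0.

0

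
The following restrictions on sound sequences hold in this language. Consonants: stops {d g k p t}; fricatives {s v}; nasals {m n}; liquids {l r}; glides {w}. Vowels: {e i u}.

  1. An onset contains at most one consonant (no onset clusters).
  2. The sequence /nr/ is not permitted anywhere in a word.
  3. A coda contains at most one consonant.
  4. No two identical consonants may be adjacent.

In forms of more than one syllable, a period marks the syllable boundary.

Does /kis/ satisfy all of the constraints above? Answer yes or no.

yes

/kis/ — σ1 onset /k/, coda /s/ ok → permitted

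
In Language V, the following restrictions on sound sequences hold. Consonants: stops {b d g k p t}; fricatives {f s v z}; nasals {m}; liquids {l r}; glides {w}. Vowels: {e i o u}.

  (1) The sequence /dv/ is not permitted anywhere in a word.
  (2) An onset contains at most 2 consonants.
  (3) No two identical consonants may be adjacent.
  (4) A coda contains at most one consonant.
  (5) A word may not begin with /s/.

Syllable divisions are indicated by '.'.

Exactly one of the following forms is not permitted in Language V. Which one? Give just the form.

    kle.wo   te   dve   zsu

dve

kle.wo — σ1 onset /kl/ (2C), coda /∅/ ok; σ2 onset /w/, coda /∅/ ok → permitted
te — σ1 onset /t/, coda /∅/ ok → permitted
dve — violates constraint 1: contains banned sequence /dv/ → not permitted
zsu — σ1 onset /zs/ (2C), coda /∅/ ok → permitted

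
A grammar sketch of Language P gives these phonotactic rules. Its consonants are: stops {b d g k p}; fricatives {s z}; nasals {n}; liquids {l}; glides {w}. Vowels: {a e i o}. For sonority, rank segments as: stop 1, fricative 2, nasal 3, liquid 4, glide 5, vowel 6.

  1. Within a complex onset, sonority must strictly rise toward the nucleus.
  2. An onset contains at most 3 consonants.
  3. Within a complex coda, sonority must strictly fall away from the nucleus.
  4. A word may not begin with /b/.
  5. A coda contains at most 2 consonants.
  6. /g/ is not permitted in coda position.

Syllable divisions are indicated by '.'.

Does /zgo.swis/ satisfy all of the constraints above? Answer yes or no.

no

/zgo.swis/ — violates constraint 1: syllable 1 onset /zg/: /z/ (fricative, 2) → /g/ (stop, 1) does not rise → illicit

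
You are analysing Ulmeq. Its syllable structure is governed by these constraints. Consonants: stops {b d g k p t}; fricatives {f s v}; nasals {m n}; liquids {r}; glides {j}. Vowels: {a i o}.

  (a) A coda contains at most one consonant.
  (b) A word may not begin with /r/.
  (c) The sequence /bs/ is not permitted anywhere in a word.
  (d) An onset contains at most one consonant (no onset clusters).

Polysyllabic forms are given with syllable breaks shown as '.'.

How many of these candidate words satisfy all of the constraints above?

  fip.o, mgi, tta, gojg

fip.o — σ1 onset /f/, coda /p/ ok; σ2 onset /∅/, coda /∅/ ok → phonotactically legal
mgi — violates constraint (d): syllable 1 onset /mg/ has 2 consonants (> 1) → phonotactically illegal
tta — violates constraint (d): syllable 1 onset /tt/ has 2 consonants (> 1) → phonotactically illegal
gojg — violates constraint (a): syllable 1 coda /jg/ has 2 consonants (> 1) → phonotactically illegal
Phonotactically legal: fip.o → 1.

1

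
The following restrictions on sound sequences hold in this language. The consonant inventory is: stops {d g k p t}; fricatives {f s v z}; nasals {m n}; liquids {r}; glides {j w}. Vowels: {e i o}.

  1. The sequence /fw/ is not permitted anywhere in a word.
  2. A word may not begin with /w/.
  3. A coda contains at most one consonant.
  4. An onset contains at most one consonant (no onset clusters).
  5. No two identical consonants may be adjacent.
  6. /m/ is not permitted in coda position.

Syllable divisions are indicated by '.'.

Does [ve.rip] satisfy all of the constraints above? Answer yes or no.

[ve.rip] — σ1 onset /v/, coda /∅/ ok; σ2 onset /r/, coda /p/ ok → permitted

yes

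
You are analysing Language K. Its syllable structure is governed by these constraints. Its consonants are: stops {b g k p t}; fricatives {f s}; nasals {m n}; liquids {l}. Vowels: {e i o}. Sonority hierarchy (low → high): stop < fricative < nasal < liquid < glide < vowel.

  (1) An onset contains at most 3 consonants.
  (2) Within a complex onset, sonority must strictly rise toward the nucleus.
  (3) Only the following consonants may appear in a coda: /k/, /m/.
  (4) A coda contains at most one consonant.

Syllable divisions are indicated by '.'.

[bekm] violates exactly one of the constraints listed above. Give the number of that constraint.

[bekm]: syllable 1 coda /km/ has 2 consonants (> 1).
This is a violation of constraint 4: "A coda contains at most one consonant."
The remaining constraints (1, 2, 3) are satisfied.

4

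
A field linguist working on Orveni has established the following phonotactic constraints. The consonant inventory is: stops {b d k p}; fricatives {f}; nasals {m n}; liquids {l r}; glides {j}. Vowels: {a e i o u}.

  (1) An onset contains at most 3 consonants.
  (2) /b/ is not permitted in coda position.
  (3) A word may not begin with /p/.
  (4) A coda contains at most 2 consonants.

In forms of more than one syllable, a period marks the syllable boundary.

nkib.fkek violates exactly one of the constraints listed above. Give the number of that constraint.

nkib.fkek: syllable 1 coda contains /b/.
This is a violation of constraint 2: "/b/ is not permitted in coda position."
The remaining constraints (1, 3, 4) are satisfied.

2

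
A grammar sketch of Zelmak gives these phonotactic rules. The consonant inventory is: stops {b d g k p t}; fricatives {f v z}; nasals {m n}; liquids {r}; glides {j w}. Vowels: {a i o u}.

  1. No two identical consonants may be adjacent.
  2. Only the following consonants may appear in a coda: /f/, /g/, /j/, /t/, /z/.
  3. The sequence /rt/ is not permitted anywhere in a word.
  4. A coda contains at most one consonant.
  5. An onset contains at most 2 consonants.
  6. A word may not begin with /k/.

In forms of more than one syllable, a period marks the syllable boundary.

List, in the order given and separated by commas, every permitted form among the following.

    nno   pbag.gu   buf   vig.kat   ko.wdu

buf, vig.kat

nno — violates constraint 1: adjacent identical consonants /nn/ → not permitted
pbag.gu — violates constraint 1: adjacent identical consonants /gg/ → not permitted
buf — σ1 onset /b/, coda /f/ ok → permitted
vig.kat — σ1 onset /v/, coda /g/ ok; σ2 onset /k/, coda /t/ ok → permitted
ko.wdu — violates constraint 6: word begins with /k/ → not permitted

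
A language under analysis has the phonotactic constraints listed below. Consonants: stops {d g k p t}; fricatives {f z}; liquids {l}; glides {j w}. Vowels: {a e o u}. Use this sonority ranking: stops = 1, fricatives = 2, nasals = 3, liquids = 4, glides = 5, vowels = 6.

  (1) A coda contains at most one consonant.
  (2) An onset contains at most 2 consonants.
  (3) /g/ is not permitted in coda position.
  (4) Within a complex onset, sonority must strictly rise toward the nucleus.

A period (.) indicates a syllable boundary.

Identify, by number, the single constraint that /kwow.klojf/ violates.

1

/kwow.klojf/: syllable 2 coda /jf/ has 2 consonants (> 1).
This is a violation of constraint 1: "A coda contains at most one consonant."
The remaining constraints (2, 3, 4) are satisfied.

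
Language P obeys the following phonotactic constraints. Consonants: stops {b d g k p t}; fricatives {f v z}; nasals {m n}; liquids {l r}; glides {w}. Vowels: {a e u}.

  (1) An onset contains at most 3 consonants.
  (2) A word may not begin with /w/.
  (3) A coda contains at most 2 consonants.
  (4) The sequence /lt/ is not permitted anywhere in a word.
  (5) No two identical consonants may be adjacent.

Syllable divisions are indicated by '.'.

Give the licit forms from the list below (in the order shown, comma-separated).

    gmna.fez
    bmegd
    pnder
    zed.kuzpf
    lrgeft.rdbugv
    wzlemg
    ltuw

gmna.fez, bmegd, pnder, lrgeft.rdbugv

gmna.fez — σ1 onset /gmn/ (3C), coda /∅/ ok; σ2 onset /f/, coda /z/ ok → licit
bmegd — σ1 onset /bm/ (2C), coda /gd/ (2C) ok → licit
pnder — σ1 onset /pnd/ (3C), coda /r/ ok → licit
zed.kuzpf — violates constraint 3: syllable 2 coda /zpf/ has 3 consonants (> 2) → illicit
lrgeft.rdbugv — σ1 onset /lrg/ (3C), coda /ft/ (2C) ok; σ2 onset /rdb/ (3C), coda /gv/ (2C) ok → licit
wzlemg — violates constraint 2: word begins with /w/ → illicit
ltuw — violates constraint 4: contains banned sequence /lt/ → illicit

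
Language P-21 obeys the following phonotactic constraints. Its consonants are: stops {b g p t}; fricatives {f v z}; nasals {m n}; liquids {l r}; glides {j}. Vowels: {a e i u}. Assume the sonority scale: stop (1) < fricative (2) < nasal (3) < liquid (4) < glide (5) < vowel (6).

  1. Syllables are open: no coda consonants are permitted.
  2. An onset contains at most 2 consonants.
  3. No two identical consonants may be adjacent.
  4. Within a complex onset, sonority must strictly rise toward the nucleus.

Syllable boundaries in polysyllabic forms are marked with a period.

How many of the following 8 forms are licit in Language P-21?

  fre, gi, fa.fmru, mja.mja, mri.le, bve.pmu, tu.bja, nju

fre — σ1 onset /fr/ (2→4 rises), coda /∅/ ok → licit
gi — σ1 onset /g/, coda /∅/ ok → licit
fa.fmru — violates constraint 2: syllable 2 onset /fmr/ has 3 consonants (> 2) → illicit
mja.mja — σ1 onset /mj/ (3→5 rises), coda /∅/ ok; σ2 onset /mj/ (3→5 rises), coda /∅/ ok → licit
mri.le — σ1 onset /mr/ (3→4 rises), coda /∅/ ok; σ2 onset /l/, coda /∅/ ok → licit
bve.pmu — σ1 onset /bv/ (1→2 rises), coda /∅/ ok; σ2 onset /pm/ (1→3 rises), coda /∅/ ok → licit
tu.bja — σ1 onset /t/, coda /∅/ ok; σ2 onset /bj/ (1→5 rises), coda /∅/ ok → licit
nju — σ1 onset /nj/ (3→5 rises), coda /∅/ ok → licit
Licit: fre, gi, mja.mja, mri.le, bve.pmu, tu.bja, nju → 7.

7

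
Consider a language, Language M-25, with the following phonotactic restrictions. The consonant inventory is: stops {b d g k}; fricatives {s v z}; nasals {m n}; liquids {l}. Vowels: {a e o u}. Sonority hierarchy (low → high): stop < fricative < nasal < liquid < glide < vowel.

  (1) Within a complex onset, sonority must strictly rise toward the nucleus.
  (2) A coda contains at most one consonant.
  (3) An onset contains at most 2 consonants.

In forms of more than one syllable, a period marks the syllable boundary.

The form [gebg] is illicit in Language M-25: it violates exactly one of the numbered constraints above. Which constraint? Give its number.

2

[gebg]: syllable 1 coda /bg/ has 2 consonants (> 1).
This is a violation of constraint 2: "A coda contains at most one consonant."
The remaining constraints (1, 3) are satisfied.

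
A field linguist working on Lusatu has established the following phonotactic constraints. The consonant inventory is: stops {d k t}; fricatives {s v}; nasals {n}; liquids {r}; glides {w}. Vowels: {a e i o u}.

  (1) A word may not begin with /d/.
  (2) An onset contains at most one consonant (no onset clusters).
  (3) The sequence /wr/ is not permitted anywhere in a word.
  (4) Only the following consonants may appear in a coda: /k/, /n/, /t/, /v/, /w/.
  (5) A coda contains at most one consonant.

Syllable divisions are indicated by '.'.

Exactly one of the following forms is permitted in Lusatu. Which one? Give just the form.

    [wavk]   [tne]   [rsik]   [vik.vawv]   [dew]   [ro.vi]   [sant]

[ro.vi]

[wavk] — violates constraint 5: syllable 1 coda /vk/ has 2 consonants (> 1) → not permitted
[tne] — violates constraint 2: syllable 1 onset /tn/ has 2 consonants (> 1) → not permitted
[rsik] — violates constraint 2: syllable 1 onset /rs/ has 2 consonants (> 1) → not permitted
[vik.vawv] — violates constraint 5: syllable 2 coda /wv/ has 2 consonants (> 1) → not permitted
[dew] — violates constraint 1: word begins with /d/ → not permitted
[ro.vi] — σ1 onset /r/, coda /∅/ ok; σ2 onset /v/, coda /∅/ ok → permitted
[sant] — violates constraint 5: syllable 1 coda /nt/ has 2 consonants (> 1) → not permitted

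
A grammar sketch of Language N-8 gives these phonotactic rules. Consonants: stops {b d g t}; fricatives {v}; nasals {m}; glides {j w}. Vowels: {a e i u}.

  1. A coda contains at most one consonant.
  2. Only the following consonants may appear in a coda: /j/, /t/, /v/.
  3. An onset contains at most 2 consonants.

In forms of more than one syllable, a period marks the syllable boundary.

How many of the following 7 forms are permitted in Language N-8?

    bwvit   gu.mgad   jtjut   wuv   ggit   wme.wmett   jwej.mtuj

bwvit — violates constraint 3: syllable 1 onset /bwv/ has 3 consonants (> 2) → not permitted
gu.mgad — violates constraint 2: syllable 2 coda contains /d/, which is not a licensed coda consonant → not permitted
jtjut — violates constraint 3: syllable 1 onset /jtj/ has 3 consonants (> 2) → not permitted
wuv — σ1 onset /w/, coda /v/ ok → permitted
ggit — σ1 onset /gg/ (2C), coda /t/ ok → permitted
wme.wmett — violates constraint 1: syllable 2 coda /tt/ has 2 consonants (> 1) → not permitted
jwej.mtuj — σ1 onset /jw/ (2C), coda /j/ ok; σ2 onset /mt/ (2C), coda /j/ ok → permitted
Permitted: wuv, ggit, jwej.mtuj → 3.

3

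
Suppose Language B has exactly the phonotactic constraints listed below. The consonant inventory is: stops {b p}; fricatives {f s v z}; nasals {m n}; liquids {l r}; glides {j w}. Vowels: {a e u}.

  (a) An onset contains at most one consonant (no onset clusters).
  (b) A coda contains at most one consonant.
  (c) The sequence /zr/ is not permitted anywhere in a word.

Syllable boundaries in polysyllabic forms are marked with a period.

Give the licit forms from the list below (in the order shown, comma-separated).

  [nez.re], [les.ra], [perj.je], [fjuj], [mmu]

[les.ra]

[nez.re] — violates constraint (c): contains banned sequence /zr/ → illicit
[les.ra] — σ1 onset /l/, coda /s/ ok; σ2 onset /r/, coda /∅/ ok → licit
[perj.je] — violates constraint (b): syllable 1 coda /rj/ has 2 consonants (> 1) → illicit
[fjuj] — violates constraint (a): syllable 1 onset /fj/ has 2 consonants (> 1) → illicit
[mmu] — violates constraint (a): syllable 1 onset /mm/ has 2 consonants (> 1) → illicit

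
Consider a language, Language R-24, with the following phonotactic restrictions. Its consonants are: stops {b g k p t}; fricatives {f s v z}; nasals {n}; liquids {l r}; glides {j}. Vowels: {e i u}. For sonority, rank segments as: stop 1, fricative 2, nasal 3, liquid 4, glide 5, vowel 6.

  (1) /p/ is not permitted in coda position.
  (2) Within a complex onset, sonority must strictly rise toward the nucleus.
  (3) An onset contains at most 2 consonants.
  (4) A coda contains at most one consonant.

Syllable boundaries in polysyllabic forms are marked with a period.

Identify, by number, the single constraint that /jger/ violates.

2

/jger/: syllable 1 onset /jg/: /j/ (glide, 5) → /g/ (stop, 1) does not rise.
This is a violation of constraint 2: "Within a complex onset, sonority must strictly rise toward the nucleus."
The remaining constraints (1, 3, 4) are satisfied.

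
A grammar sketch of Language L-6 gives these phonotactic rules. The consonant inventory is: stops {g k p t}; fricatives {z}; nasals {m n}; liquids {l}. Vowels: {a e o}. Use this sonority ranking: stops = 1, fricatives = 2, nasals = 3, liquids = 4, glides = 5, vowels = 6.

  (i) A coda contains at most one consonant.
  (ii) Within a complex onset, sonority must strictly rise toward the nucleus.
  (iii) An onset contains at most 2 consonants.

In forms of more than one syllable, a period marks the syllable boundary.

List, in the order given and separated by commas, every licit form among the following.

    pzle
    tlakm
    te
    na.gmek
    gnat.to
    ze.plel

te, na.gmek, gnat.to, ze.plel

pzle — violates constraint (iii): syllable 1 onset /pzl/ has 3 consonants (> 2) → illicit
tlakm — violates constraint (i): syllable 1 coda /km/ has 2 consonants (> 1) → illicit
te — σ1 onset /t/, coda /∅/ ok → licit
na.gmek — σ1 onset /n/, coda /∅/ ok; σ2 onset /gm/ (1→3 rises), coda /k/ ok → licit
gnat.to — σ1 onset /gn/ (1→3 rises), coda /t/ ok; σ2 onset /t/, coda /∅/ ok → licit
ze.plel — σ1 onset /z/, coda /∅/ ok; σ2 onset /pl/ (1→4 rises), coda /l/ ok → licit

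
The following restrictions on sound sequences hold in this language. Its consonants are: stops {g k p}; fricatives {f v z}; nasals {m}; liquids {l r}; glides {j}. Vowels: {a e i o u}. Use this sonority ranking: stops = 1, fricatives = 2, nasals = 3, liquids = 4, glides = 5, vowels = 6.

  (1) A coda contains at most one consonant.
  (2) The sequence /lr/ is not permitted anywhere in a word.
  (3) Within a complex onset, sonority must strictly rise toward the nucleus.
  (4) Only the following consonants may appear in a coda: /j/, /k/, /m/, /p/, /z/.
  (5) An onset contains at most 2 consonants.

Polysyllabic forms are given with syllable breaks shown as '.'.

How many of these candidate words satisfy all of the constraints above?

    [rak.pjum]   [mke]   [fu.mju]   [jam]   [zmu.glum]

4

[rak.pjum] — σ1 onset /r/, coda /k/ ok; σ2 onset /pj/ (1→5 rises), coda /m/ ok → licit
[mke] — violates constraint 3: syllable 1 onset /mk/: /m/ (nasal, 3) → /k/ (stop, 1) does not rise → illicit
[fu.mju] — σ1 onset /f/, coda /∅/ ok; σ2 onset /mj/ (3→5 rises), coda /∅/ ok → licit
[jam] — σ1 onset /j/, coda /m/ ok → licit
[zmu.glum] — σ1 onset /zm/ (2→3 rises), coda /∅/ ok; σ2 onset /gl/ (1→4 rises), coda /m/ ok → licit
Licit: [rak.pjum], [fu.mju], [jam], [zmu.glum] → 4.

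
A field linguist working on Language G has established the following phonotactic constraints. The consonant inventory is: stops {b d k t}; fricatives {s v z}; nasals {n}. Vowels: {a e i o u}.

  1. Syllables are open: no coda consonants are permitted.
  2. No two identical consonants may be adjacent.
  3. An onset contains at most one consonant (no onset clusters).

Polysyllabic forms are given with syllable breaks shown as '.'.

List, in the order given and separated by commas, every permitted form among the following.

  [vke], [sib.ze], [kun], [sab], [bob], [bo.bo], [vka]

[vke] — violates constraint 3: syllable 1 onset /vk/ has 2 consonants (> 1) → not permitted
[sib.ze] — violates constraint 1: syllable 1 coda /b/ has 1 consonant (> 0) → not permitted
[kun] — violates constraint 1: syllable 1 coda /n/ has 1 consonant (> 0) → not permitted
[sab] — violates constraint 1: syllable 1 coda /b/ has 1 consonant (> 0) → not permitted
[bob] — violates constraint 1: syllable 1 coda /b/ has 1 consonant (> 0) → not permitted
[bo.bo] — σ1 onset /b/, coda /∅/ ok; σ2 onset /b/, coda /∅/ ok → permitted
[vka] — violates constraint 3: syllable 1 onset /vk/ has 2 consonants (> 1) → not permitted

[bo.bo]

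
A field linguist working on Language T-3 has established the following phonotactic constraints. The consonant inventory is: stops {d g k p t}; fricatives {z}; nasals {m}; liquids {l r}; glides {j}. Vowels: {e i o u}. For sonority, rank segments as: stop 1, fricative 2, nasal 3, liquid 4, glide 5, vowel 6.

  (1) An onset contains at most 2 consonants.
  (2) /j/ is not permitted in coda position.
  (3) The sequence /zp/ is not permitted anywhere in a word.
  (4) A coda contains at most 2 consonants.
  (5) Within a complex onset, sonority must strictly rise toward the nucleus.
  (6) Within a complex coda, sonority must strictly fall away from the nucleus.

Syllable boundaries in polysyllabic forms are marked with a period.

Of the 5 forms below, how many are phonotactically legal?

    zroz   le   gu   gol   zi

5

zroz — σ1 onset /zr/ (2→4 rises), coda /z/ ok → phonotactically legal
le — σ1 onset /l/, coda /∅/ ok → phonotactically legal
gu — σ1 onset /g/, coda /∅/ ok → phonotactically legal
gol — σ1 onset /g/, coda /l/ ok → phonotactically legal
zi — σ1 onset /z/, coda /∅/ ok → phonotactically legal
Phonotactically legal: zroz, le, gu, gol, zi → 5.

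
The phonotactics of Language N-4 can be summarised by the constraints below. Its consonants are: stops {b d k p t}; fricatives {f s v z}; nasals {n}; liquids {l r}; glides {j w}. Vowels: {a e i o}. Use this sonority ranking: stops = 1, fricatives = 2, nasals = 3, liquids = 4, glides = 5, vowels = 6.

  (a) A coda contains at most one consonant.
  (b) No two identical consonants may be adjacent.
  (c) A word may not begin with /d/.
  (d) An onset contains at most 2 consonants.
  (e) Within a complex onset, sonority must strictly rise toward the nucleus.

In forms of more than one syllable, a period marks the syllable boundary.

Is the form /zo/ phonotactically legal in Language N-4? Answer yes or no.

/zo/ — σ1 onset /z/, coda /∅/ ok → phonotactically legal

yes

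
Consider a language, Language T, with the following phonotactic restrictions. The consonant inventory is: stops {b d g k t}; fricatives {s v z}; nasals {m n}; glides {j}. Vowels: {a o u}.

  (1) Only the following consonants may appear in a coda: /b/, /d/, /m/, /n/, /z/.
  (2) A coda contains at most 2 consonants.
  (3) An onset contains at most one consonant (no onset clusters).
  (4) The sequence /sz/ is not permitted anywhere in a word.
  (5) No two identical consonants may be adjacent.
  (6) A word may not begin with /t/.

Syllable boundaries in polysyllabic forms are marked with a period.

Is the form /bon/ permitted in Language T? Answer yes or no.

/bon/ — σ1 onset /b/, coda /n/ ok → permitted

yes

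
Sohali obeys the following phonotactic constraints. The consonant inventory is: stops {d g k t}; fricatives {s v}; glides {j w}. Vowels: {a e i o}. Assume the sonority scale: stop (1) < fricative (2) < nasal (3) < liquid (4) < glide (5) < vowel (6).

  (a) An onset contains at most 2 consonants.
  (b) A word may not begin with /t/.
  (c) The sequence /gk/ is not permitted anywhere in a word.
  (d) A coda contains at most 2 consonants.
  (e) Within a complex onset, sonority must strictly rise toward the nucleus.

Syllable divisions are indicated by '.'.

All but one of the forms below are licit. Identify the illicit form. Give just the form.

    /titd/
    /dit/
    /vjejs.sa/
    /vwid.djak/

/titd/

/titd/ — violates constraint (b): word begins with /t/ → illicit
/dit/ — σ1 onset /d/, coda /t/ ok → licit
/vjejs.sa/ — σ1 onset /vj/ (2→5 rises), coda /js/ (2C) ok; σ2 onset /s/, coda /∅/ ok → licit
/vwid.djak/ — σ1 onset /vw/ (2→5 rises), coda /d/ ok; σ2 onset /dj/ (1→5 rises), coda /k/ ok → licit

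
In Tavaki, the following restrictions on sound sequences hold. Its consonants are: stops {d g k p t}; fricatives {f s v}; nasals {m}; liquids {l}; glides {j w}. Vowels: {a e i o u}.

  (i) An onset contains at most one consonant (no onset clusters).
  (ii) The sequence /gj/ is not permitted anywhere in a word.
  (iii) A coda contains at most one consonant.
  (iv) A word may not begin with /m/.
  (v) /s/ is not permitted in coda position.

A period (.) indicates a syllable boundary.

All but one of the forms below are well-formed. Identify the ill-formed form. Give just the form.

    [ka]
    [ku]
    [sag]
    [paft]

[ka] — σ1 onset /k/, coda /∅/ ok → well-formed
[ku] — σ1 onset /k/, coda /∅/ ok → well-formed
[sag] — σ1 onset /s/, coda /g/ ok → well-formed
[paft] — violates constraint (iii): syllable 1 coda /ft/ has 2 consonants (> 1) → ill-formed

[paft]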